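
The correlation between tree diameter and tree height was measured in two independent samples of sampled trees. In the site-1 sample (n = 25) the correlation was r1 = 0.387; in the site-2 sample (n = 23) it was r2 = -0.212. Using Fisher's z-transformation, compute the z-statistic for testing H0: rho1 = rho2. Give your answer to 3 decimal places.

2.018

z1 = atanh(0.387) = 0.408267,  z2 = atanh(-0.212) = -0.215265
SE = √(1/(n1−3) + 1/(n2−3)) = √(1/22 + 1/20) = √(0.0454545 + 0.0500000) = √0.0954545 = 0.308957
z = (z1 − z2)/SE = (0.408267 − (-0.215265)) / 0.308957 = 0.623532 / 0.308957 = 2.018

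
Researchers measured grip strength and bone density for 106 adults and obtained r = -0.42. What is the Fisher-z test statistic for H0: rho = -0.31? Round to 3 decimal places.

Fisher z: atanh(-0.42) = -0.447692, atanh(-0.31) = -0.320545
z = (z_r − z_0)·√(n−3) = (-0.447692 − (-0.320545))·√103 = -0.127147 · 10.148892 = -1.290

-1.290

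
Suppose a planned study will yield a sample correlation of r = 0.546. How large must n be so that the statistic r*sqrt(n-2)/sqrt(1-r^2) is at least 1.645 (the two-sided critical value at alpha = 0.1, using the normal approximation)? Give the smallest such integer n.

9

Need r·√(n−2)/√(1−r²) ≥ 1.645
√(n−2) ≥ 1.645·√(1−0.298116) / 0.546 = 1.645·0.837785 / 0.546 = 2.5241
n−2 ≥ 6.3711  ⇒  n ≥ 8.3711
Smallest integer n = 9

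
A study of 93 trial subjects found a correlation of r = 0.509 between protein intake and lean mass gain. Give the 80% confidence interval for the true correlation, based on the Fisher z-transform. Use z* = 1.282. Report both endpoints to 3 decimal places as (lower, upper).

(0.402, 0.602)

z_r = atanh(0.509) = 0.561379;  SE = 1/√(n−3) = 1/√90 = 0.105409
z-limits: 0.561379 ± 1.282·0.105409 = 0.561379 ± 0.135134 = [0.426245, 0.696513]
ρ-limits: (tanh 0.426245, tanh 0.696513) = (0.402, 0.602)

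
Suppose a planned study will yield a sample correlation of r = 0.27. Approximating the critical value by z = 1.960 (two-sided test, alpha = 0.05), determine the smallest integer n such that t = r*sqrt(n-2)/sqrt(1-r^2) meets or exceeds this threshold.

Need r·√(n−2)/√(1−r²) ≥ 1.960
√(n−2) ≥ 1.960·√(1−0.0729) / 0.27 = 1.960·0.962860 / 0.27 = 6.9897
n−2 ≥ 48.8559  ⇒  n ≥ 50.8559
Smallest integer n = 51

51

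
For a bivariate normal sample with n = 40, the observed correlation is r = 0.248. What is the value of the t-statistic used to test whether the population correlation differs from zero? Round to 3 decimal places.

1.578

1 − r² = 1 − 0.061504 = 0.938496;  √(1−r²) = 0.968760
√(n−2) = √38 = 6.164414
t = r·√(n−2)/√(1−r²) = 0.248 · 6.164414 / 0.968760 = 1.578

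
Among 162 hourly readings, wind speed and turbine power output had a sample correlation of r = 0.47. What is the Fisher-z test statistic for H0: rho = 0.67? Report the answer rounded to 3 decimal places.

-3.791

Fisher z: atanh(0.47) = 0.510070, atanh(0.67) = 0.810743
z = (z_r − z_0)·√(n−3) = (0.510070 − 0.810743)·√159 = -0.300673 · 12.609520 = -3.791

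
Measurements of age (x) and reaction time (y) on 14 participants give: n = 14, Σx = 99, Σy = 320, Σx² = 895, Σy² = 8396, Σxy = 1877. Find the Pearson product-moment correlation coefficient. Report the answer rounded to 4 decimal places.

Numerator: nΣxy − (Σx)(Σy) = 14·1877 − (99)(320) = -5402
Denominator: √[(nΣx²−(Σx)²)(nΣy²−(Σy)²)]
  nΣx²−(Σx)² = 14·895 − 9801 = 2729;  nΣy²−(Σy)² = 14·8396 − 102400 = 15144
  √(2729·15144) = √41327976 = 6428.6838
r = -5402 / 6428.6838 = -0.8403

-0.8403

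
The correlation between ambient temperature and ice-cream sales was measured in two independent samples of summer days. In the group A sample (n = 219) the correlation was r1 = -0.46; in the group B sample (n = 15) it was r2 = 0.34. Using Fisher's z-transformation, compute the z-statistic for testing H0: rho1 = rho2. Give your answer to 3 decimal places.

-2.871

z1 = atanh(-0.46) = -0.497311,  z2 = atanh(0.34) = 0.354093
SE = √(1/(n1−3) + 1/(n2−3)) = √(1/216 + 1/12) = √(0.0046296 + 0.0833333) = √0.0879629 = 0.296585
z = (z1 − z2)/SE = (-0.497311 − 0.354093) / 0.296585 = -0.851404 / 0.296585 = -2.871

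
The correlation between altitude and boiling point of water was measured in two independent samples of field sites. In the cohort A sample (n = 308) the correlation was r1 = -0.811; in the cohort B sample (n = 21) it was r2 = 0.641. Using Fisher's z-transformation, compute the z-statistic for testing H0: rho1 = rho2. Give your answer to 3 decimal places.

-7.791

Fisher z-transforms: z1 = atanh(-0.811) = -1.129944, z2 = atanh(0.641) = 0.759869; difference d = -1.889813
Var(d) = 1/305 + 1/18 = 0.0032787 + 0.0555556 = 0.0588343
z = d/√Var(d) = -1.889813 / √0.0588343 = -1.889813 / 0.242558 = -7.791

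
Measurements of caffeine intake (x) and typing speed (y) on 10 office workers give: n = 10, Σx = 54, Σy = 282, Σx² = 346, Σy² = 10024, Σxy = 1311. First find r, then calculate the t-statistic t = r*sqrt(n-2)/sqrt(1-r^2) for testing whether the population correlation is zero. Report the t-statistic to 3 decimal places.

S_xy = nΣxy − ΣxΣy = 10·1311 − 54·282 = 13110 − 15228 = -2118
S_xx = nΣx² − (Σx)² = 10·346 − 54² = 3460 − 2916 = 544
S_yy = nΣy² − (Σy)² = 10·10024 − 282² = 100240 − 79524 = 20716
r = S_xy / √(S_xx·S_yy) = -2118 / √(544·20716) = -2118 / √11269504 = -2118 / 3357.0082 = -0.6309
t = r·√(n−2)/√(1−r²) = -0.6309·√8 / √(1−0.398035) = -1.784455 / 0.775864 = -2.300

-2.300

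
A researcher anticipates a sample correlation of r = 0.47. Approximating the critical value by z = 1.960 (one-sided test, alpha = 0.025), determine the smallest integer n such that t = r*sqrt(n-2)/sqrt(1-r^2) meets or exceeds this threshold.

r√(n−2)/√(1−r²) ≥ 1.960  ⇔  n−2 ≥ (1.960)²·(1−r²)/r²
(1−r²)/r² = (1−0.2209)/0.2209 = 3.5269
n ≥ 2 + 3.8416·3.5269 = 2 + 13.5489 = 15.5489
⌈15.5489⌉ = 16

16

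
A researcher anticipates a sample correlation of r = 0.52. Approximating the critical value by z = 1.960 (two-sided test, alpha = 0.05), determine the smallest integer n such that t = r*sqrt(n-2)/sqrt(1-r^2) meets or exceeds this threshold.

Need r·√(n−2)/√(1−r²) ≥ 1.960
√(n−2) ≥ 1.960·√(1−0.2704) / 0.52 = 1.960·0.854166 / 0.52 = 3.2195
n−2 ≥ 10.3652  ⇒  n ≥ 12.3652
Smallest integer n = 13

13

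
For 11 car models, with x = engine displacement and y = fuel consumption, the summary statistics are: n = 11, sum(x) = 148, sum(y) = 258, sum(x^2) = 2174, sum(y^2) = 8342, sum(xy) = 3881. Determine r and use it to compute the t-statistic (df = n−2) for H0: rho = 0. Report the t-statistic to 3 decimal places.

Numerator: nΣxy − (Σx)(Σy) = 11·3881 − (148)(258) = 4507
Denominator: √[(nΣx²−(Σx)²)(nΣy²−(Σy)²)]
  nΣx²−(Σx)² = 11·2174 − 21904 = 2010;  nΣy²−(Σy)² = 11·8342 − 66564 = 25198
  √(2010·25198) = √50647980 = 7116.7394
r = 4507 / 7116.7394 = 0.6333
t = r·√(n−2)/√(1−r²) = 0.6333·√9 / √(1−0.401069) = 1.899900 / 0.773906 = 2.455

2.455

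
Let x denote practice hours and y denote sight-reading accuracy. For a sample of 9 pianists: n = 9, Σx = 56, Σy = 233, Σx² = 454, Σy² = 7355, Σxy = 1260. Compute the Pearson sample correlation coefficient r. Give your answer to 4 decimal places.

S_xy = nΣxy − ΣxΣy = 9·1260 − 56·233 = 11340 − 13048 = -1708
S_xx = nΣx² − (Σx)² = 9·454 − 56² = 4086 − 3136 = 950
S_yy = nΣy² − (Σy)² = 9·7355 − 233² = 66195 − 54289 = 11906
r = S_xy / √(S_xx·S_yy) = -1708 / √(950·11906) = -1708 / √11310700 = -1708 / 3363.1384 = -0.5079

-0.5079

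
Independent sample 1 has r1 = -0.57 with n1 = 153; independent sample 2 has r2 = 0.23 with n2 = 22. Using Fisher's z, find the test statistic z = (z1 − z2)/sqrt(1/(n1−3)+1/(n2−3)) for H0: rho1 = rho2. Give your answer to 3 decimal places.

-3.621

Fisher z-transforms: z1 = atanh(-0.57) = -0.647523, z2 = atanh(0.23) = 0.234189; difference d = -0.881712
Var(d) = 1/150 + 1/19 = 0.0066667 + 0.0526316 = 0.0592983
z = d/√Var(d) = -0.881712 / √0.0592983 = -0.881712 / 0.243512 = -3.621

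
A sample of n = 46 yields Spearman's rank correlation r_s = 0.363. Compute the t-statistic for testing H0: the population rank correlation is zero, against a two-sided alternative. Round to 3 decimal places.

2.584

1 − r_s² = 1 − 0.131769 = 0.868231;  √(1−r_s²) = 0.931789
√(n−2) = √44 = 6.633250
t = r_s·√(n−2)/√(1−r_s²) = 0.363 · 6.633250 / 0.931789 = 2.584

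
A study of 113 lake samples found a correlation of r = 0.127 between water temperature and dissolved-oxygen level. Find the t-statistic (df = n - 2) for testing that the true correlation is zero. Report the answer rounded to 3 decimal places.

1.349

1 − r² = 1 − 0.016129 = 0.983871;  √(1−r²) = 0.991903
√(n−2) = √111 = 10.535654
t = r·√(n−2)/√(1−r²) = 0.127 · 10.535654 / 0.991903 = 1.349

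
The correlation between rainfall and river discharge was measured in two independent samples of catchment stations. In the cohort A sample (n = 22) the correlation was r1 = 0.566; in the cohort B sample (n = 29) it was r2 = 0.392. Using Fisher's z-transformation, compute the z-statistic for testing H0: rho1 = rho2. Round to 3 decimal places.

0.754

Fisher z-transforms: z1 = atanh(0.566) = 0.641618, z2 = atanh(0.392) = 0.414161; difference d = 0.227457
Var(d) = 1/19 + 1/26 = 0.0526316 + 0.0384615 = 0.0910931
z = d/√Var(d) = 0.227457 / √0.0910931 = 0.227457 / 0.301816 = 0.754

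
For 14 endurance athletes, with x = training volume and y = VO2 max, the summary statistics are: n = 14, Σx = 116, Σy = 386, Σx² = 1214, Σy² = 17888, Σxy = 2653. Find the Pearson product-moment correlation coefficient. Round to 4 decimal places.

-0.4029

S_xy = nΣxy − ΣxΣy = 14·2653 − 116·386 = 37142 − 44776 = -7634
S_xx = nΣx² − (Σx)² = 14·1214 − 116² = 16996 − 13456 = 3540
S_yy = nΣy² − (Σy)² = 14·17888 − 386² = 250432 − 148996 = 101436
r = S_xy / √(S_xx·S_yy) = -7634 / √(3540·101436) = -7634 / √359083440 = -7634 / 18949.4971 = -0.4029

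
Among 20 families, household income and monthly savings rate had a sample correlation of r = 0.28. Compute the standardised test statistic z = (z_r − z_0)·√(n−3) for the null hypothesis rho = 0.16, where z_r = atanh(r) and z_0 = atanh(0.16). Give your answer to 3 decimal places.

Fisher z: atanh(0.28) = 0.287682, atanh(0.16) = 0.161387
z = (z_r − z_0)·√(n−3) = (0.287682 − 0.161387)·√17 = 0.126295 · 4.123106 = 0.521

0.521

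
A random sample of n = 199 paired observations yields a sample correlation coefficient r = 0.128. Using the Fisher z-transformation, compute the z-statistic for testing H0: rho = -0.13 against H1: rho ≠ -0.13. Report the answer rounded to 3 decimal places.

3.632

z_r = atanh(0.128) = 0.128706,  z_0 = atanh(-0.13) = -0.130740
SE = 1/√(n−3) = 1/√196 = 0.071429
z = (z_r − z_0)/SE = (0.128706 − (-0.130740)) / 0.071429 = 0.259446 / 0.071429 = 3.632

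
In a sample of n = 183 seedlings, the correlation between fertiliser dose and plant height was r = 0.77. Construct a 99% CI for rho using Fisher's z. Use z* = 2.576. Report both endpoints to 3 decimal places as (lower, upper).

Fisher z: z_r = atanh(r) = ½·ln((1+0.77)/(1−0.77)) = 1.020328
SE(z) = 1/√(n−3) = 1/√180 = 0.074536
99% ⇒ z* = 2.576; margin = 2.576·0.074536 = 0.192005
CI on z-scale: (0.828323, 1.212333)
Back-transform: tanh(0.828323) = 0.679575, tanh(1.212333) = 0.837378

(0.680, 0.837)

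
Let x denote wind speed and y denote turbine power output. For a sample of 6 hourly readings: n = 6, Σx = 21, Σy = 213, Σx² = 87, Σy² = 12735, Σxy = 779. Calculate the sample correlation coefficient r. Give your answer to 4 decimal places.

S_xy = nΣxy − ΣxΣy = 6·779 − 21·213 = 4674 − 4473 = 201
S_xx = nΣx² − (Σx)² = 6·87 − 21² = 522 − 441 = 81
S_yy = nΣy² − (Σy)² = 6·12735 − 213² = 76410 − 45369 = 31041
r = S_xy / √(S_xx·S_yy) = 201 / √(81·31041) = 201 / √2514321 = 201 / 1585.6611 = 0.1268

0.1268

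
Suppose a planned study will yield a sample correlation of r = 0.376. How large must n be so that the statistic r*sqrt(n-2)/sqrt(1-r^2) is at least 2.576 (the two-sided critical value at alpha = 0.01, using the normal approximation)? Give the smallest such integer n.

43

r√(n−2)/√(1−r²) ≥ 2.576  ⇔  n−2 ≥ (2.576)²·(1−r²)/r²
(1−r²)/r² = (1−0.141376)/0.141376 = 6.0733
n ≥ 2 + 6.635776·6.0733 = 2 + 40.3011 = 42.3011
⌈42.3011⌉ = 43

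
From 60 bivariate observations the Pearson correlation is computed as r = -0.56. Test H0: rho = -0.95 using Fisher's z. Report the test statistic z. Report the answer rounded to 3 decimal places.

Fisher z: atanh(-0.56) = -0.632833, atanh(-0.95) = -1.831781
z = (z_r − z_0)·√(n−3) = (-0.632833 − (-1.831781))·√57 = 1.198948 · 7.549834 = 9.052

9.052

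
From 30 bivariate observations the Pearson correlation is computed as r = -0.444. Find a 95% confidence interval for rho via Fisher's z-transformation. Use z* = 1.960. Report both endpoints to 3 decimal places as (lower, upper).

Fisher z: z_r = atanh(r) = ½·ln((1+(-0.444))/(1−(-0.444))) = -0.477202
SE(z) = 1/√(n−3) = 1/√27 = 0.192450
95% ⇒ z* = 1.960; margin = 1.960·0.192450 = 0.377202
CI on z-scale: (-0.854404, -0.100000)
Back-transform: tanh(-0.854404) = -0.693363, tanh(-0.100000) = -0.099668

(-0.693, -0.100)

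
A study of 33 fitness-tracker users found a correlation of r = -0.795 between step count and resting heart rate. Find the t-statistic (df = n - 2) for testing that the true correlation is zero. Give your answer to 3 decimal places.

-7.297

1 − r² = 1 − 0.632025 = 0.367975;  √(1−r²) = 0.606609
√(n−2) = √31 = 5.567764
t = r·√(n−2)/√(1−r²) = -0.795 · 5.567764 / 0.606609 = -7.297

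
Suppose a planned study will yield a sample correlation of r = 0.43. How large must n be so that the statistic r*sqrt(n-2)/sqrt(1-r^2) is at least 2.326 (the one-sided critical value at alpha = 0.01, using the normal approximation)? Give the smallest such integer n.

26

r√(n−2)/√(1−r²) ≥ 2.326  ⇔  n−2 ≥ (2.326)²·(1−r²)/r²
(1−r²)/r² = (1−0.1849)/0.1849 = 4.4083
n ≥ 2 + 5.410276·4.4083 = 2 + 23.8501 = 25.8501
⌈25.8501⌉ = 26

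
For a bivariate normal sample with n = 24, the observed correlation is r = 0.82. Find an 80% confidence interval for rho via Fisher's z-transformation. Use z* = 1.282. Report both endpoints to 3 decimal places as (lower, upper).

z_r = atanh(0.82) = 1.156817;  SE = 1/√(n−3) = 1/√21 = 0.218218
z-limits: 1.156817 ± 1.282·0.218218 = 1.156817 ± 0.279755 = [0.877062, 1.436572]
ρ-limits: (tanh 0.877062, tanh 1.436572) = (0.705, 0.893)

(0.705, 0.893)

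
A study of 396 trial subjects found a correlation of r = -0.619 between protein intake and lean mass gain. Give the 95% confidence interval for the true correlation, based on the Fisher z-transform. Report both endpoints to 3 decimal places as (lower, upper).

z_r = atanh(-0.619) = -0.723382;  SE = 1/√(n−3) = 1/√393 = 0.050443
z-limits: -0.723382 ± 1.960·0.050443 = -0.723382 ± 0.098868 = [-0.822250, -0.624514]
ρ-limits: (tanh -0.822250, tanh -0.624514) = (-0.676, -0.554)

(-0.676, -0.554)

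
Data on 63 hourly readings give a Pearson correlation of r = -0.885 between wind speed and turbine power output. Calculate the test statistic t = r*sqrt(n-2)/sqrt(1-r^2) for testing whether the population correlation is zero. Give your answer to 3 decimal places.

t = r·√(n−2) / √(1−r²) with r = -0.885, n = 63
  = -0.885·√61 / √(1 − 0.783225)
  = -0.885·7.810250 / 0.465591
  = -6.912071 / 0.465591 = -14.846

-14.846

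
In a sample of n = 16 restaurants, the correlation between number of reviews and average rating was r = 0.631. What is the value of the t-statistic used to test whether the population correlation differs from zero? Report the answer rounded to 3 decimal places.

3.043

t = r·√(n−2) / √(1−r²) with r = 0.631, n = 16
  = 0.631·√14 / √(1 − 0.398161)
  = 0.631·3.741657 / 0.775783
  = 2.360986 / 0.775783 = 3.043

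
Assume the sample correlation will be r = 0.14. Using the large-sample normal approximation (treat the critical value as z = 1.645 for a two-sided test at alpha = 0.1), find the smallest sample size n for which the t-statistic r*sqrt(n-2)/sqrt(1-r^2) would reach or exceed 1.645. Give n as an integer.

138

Need r·√(n−2)/√(1−r²) ≥ 1.645
√(n−2) ≥ 1.645·√(1−0.0196) / 0.14 = 1.645·0.990152 / 0.14 = 11.6343
n−2 ≥ 135.3569  ⇒  n ≥ 137.3569
Smallest integer n = 138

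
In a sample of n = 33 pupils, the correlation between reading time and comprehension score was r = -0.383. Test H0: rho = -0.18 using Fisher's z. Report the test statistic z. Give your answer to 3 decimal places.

z_r = atanh(-0.383) = -0.403571,  z_0 = atanh(-0.18) = -0.181983
SE = 1/√(n−3) = 1/√30 = 0.182574
z = (z_r − z_0)/SE = (-0.403571 − (-0.181983)) / 0.182574 = -0.221588 / 0.182574 = -1.214

-1.214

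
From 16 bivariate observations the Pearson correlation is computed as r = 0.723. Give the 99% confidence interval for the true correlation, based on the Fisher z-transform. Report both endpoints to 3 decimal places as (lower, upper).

Fisher z: z_r = atanh(r) = ½·ln((1+0.723)/(1−0.723)) = 0.913902
SE(z) = 1/√(n−3) = 1/√13 = 0.277350
99% ⇒ z* = 2.576; margin = 2.576·0.277350 = 0.714454
CI on z-scale: (0.199448, 1.628356)
Back-transform: tanh(0.199448) = 0.196845, tanh(1.628356) = 0.925827

(0.197, 0.926)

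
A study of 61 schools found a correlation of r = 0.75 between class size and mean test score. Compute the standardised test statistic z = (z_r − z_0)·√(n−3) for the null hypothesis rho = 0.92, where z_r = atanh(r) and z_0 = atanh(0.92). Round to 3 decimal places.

Fisher z: atanh(0.75) = 0.972955, atanh(0.92) = 1.589027
z = (z_r − z_0)·√(n−3) = (0.972955 − 1.589027)·√58 = -0.616072 · 7.615773 = -4.692

-4.692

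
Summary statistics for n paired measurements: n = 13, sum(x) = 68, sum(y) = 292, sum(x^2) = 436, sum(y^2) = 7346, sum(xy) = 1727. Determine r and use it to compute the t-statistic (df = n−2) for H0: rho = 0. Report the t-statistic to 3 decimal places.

4.330

S_xy = nΣxy − ΣxΣy = 13·1727 − 68·292 = 22451 − 19856 = 2595
S_xx = nΣx² − (Σx)² = 13·436 − 68² = 5668 − 4624 = 1044
S_yy = nΣy² − (Σy)² = 13·7346 − 292² = 95498 − 85264 = 10234
r = S_xy / √(S_xx·S_yy) = 2595 / √(1044·10234) = 2595 / √10684296 = 2595 / 3268.6841 = 0.7939
t = r·√(n−2)/√(1−r²) = 0.7939·√11 / √(1−0.630277) = 2.633068 / 0.608049 = 4.330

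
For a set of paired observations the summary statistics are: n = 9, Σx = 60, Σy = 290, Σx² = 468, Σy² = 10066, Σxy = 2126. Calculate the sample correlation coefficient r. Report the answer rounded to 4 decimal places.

0.8698

Numerator: nΣxy − (Σx)(Σy) = 9·2126 − (60)(290) = 1734
Denominator: √[(nΣx²−(Σx)²)(nΣy²−(Σy)²)]
  nΣx²−(Σx)² = 9·468 − 3600 = 612;  nΣy²−(Σy)² = 9·10066 − 84100 = 6494
  √(612·6494) = √3974328 = 1993.5717
r = 1734 / 1993.5717 = 0.8698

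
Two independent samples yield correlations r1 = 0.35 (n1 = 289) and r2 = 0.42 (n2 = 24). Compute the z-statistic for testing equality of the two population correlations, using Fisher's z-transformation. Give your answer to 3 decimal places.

-0.364

Fisher z-transforms: z1 = atanh(0.35) = 0.365444, z2 = atanh(0.42) = 0.447692; difference d = -0.082248
Var(d) = 1/286 + 1/21 = 0.0034965 + 0.0476190 = 0.0511155
z = d/√Var(d) = -0.082248 / √0.0511155 = -0.082248 / 0.226087 = -0.364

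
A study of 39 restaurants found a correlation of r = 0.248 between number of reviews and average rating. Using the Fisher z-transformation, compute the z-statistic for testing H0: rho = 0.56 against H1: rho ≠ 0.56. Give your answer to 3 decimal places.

-2.277

Fisher z: atanh(0.248) = 0.253281, atanh(0.56) = 0.632833
z = (z_r − z_0)·√(n−3) = (0.253281 − 0.632833)·√36 = -0.379552 · 6.000000 = -2.277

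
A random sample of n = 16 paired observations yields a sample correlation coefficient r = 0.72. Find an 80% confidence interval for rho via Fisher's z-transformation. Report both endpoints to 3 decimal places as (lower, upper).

z_r = atanh(0.72) = 0.907645;  SE = 1/√(n−3) = 1/√13 = 0.277350
z-limits: 0.907645 ± 1.282·0.277350 = 0.907645 ± 0.355563 = [0.552082, 1.263208]
ρ-limits: (tanh 0.552082, tanh 1.263208) = (0.502, 0.852)

(0.502, 0.852)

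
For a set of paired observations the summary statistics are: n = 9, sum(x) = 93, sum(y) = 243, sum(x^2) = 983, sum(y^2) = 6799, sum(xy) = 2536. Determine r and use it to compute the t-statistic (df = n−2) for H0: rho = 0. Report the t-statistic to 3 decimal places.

Numerator: nΣxy − (Σx)(Σy) = 9·2536 − (93)(243) = 225
Denominator: √[(nΣx²−(Σx)²)(nΣy²−(Σy)²)]
  nΣx²−(Σx)² = 9·983 − 8649 = 198;  nΣy²−(Σy)² = 9·6799 − 59049 = 2142
  √(198·2142) = √424116 = 651.2419
r = 225 / 651.2419 = 0.3455
t = r·√(n−2)/√(1−r²) = 0.3455·√7 / √(1−0.119370) = 0.914107 / 0.938419 = 0.974

0.974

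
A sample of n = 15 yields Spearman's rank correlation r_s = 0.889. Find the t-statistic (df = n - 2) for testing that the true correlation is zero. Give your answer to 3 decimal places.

7.000

t = r_s·√(n−2) / √(1−r_s²) with r_s = 0.889, n = 15
  = 0.889·√13 / √(1 − 0.790321)
  = 0.889·3.605551 / 0.457907
  = 3.205335 / 0.457907 = 7.000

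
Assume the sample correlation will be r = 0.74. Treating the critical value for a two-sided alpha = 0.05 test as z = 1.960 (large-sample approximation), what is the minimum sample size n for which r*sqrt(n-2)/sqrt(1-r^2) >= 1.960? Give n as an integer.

Need r·√(n−2)/√(1−r²) ≥ 1.960
√(n−2) ≥ 1.960·√(1−0.5476) / 0.74 = 1.960·0.672607 / 0.74 = 1.7815
n−2 ≥ 3.1737  ⇒  n ≥ 5.1737
Smallest integer n = 6

6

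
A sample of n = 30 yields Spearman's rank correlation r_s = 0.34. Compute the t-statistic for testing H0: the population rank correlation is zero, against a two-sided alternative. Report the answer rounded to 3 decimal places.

1.913

1 − r_s² = 1 − 0.1156 = 0.8844;  √(1−r_s²) = 0.940425
√(n−2) = √28 = 5.291503
t = r_s·√(n−2)/√(1−r_s²) = 0.34 · 5.291503 / 0.940425 = 1.913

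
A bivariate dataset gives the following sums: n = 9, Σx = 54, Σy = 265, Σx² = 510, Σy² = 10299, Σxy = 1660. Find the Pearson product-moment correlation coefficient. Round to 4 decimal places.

Numerator: nΣxy − (Σx)(Σy) = 9·1660 − (54)(265) = 630
Denominator: √[(nΣx²−(Σx)²)(nΣy²−(Σy)²)]
  nΣx²−(Σx)² = 9·510 − 2916 = 1674;  nΣy²−(Σy)² = 9·10299 − 70225 = 22466
  √(1674·22466) = √37608084 = 6132.5430
r = 630 / 6132.5430 = 0.1027

0.1027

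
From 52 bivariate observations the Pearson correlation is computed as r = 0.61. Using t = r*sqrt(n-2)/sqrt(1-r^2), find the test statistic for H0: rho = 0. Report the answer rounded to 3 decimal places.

5.443

1 − r² = 1 − 0.3721 = 0.6279;  √(1−r²) = 0.792401
√(n−2) = √50 = 7.071068
t = r·√(n−2)/√(1−r²) = 0.61 · 7.071068 / 0.792401 = 5.443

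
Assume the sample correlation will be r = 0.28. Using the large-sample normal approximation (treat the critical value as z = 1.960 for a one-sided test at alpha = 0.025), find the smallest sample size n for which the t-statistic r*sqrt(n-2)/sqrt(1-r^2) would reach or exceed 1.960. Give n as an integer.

Need r·√(n−2)/√(1−r²) ≥ 1.960
√(n−2) ≥ 1.960·√(1−0.0784) / 0.28 = 1.960·0.960000 / 0.28 = 6.7200
n−2 ≥ 45.1584  ⇒  n ≥ 47.1584
Smallest integer n = 48

48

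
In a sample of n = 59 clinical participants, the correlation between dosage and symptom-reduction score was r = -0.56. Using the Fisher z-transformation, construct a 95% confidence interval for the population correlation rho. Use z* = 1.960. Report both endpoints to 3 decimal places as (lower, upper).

z_r = atanh(-0.56) = -0.632833;  SE = 1/√(n−3) = 1/√56 = 0.133631
z-limits: -0.632833 ± 1.960·0.133631 = -0.632833 ± 0.261917 = [-0.894750, -0.370916]
ρ-limits: (tanh -0.894750, tanh -0.370916) = (-0.714, -0.355)

(-0.714, -0.355)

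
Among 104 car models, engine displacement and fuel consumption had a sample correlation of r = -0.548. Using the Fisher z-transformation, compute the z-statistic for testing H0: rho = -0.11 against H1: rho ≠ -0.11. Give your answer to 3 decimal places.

Fisher z: atanh(-0.548) = -0.615518, atanh(-0.11) = -0.110447
z = (z_r − z_0)·√(n−3) = (-0.615518 − (-0.110447))·√101 = -0.505071 · 10.049876 = -5.076

-5.076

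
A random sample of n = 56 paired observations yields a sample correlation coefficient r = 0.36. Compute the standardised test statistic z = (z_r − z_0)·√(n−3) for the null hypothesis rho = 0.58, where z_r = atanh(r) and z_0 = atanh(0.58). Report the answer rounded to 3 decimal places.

-2.079

z_r = atanh(0.36) = 0.376886,  z_0 = atanh(0.58) = 0.662463
SE = 1/√(n−3) = 1/√53 = 0.137361
z = (z_r − z_0)/SE = (0.376886 − 0.662463) / 0.137361 = -0.285577 / 0.137361 = -2.079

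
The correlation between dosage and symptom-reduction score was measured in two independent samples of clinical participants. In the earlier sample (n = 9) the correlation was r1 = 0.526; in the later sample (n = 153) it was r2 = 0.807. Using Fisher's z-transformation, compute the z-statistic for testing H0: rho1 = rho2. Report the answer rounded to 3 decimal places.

Fisher z-transforms: z1 = atanh(0.526) = 0.584599, z2 = atanh(0.807) = 1.118367; difference d = -0.533768
Var(d) = 1/6 + 1/150 = 0.1666667 + 0.0066667 = 0.1733334
z = d/√Var(d) = -0.533768 / √0.1733334 = -0.533768 / 0.416333 = -1.282

-1.282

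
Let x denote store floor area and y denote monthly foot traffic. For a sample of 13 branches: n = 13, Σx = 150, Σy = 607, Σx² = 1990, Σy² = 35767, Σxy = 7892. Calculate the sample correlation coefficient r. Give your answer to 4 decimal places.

0.6402

S_xy = nΣxy − ΣxΣy = 13·7892 − 150·607 = 102596 − 91050 = 11546
S_xx = nΣx² − (Σx)² = 13·1990 − 150² = 25870 − 22500 = 3370
S_yy = nΣy² − (Σy)² = 13·35767 − 607² = 464971 − 368449 = 96522
r = S_xy / √(S_xx·S_yy) = 11546 / √(3370·96522) = 11546 / √325279140 = 11546 / 18035.4967 = 0.6402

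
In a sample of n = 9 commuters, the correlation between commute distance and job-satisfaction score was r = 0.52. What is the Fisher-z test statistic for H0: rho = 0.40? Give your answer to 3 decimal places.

0.374

z_r = atanh(0.52) = 0.576340,  z_0 = atanh(0.40) = 0.423649
SE = 1/√(n−3) = 1/√6 = 0.408248
z = (z_r − z_0)/SE = (0.576340 − 0.423649) / 0.408248 = 0.152691 / 0.408248 = 0.374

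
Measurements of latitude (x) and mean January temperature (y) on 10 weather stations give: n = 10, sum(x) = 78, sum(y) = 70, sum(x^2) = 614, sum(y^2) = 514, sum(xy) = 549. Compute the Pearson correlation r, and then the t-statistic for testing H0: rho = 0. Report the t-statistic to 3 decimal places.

0.758

S_xy = nΣxy − ΣxΣy = 10·549 − 78·70 = 5490 − 5460 = 30
S_xx = nΣx² − (Σx)² = 10·614 − 78² = 6140 − 6084 = 56
S_yy = nΣy² − (Σy)² = 10·514 − 70² = 5140 − 4900 = 240
r = S_xy / √(S_xx·S_yy) = 30 / √(56·240) = 30 / √13440 = 30 / 115.9310 = 0.2588
t = r·√(n−2)/√(1−r²) = 0.2588·√8 / √(1−0.066977) = 0.731997 / 0.965931 = 0.758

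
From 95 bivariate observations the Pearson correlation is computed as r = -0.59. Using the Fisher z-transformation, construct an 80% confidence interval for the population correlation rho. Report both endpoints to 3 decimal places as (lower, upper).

(-0.670, -0.496)

Fisher z: z_r = atanh(r) = ½·ln((1+(-0.59))/(1−(-0.59))) = -0.677666
SE(z) = 1/√(n−3) = 1/√92 = 0.104257
80% ⇒ z* = 1.282; margin = 1.282·0.104257 = 0.133657
CI on z-scale: (-0.811323, -0.544009)
Back-transform: tanh(-0.811323) = -0.670319, tanh(-0.544009) = -0.496017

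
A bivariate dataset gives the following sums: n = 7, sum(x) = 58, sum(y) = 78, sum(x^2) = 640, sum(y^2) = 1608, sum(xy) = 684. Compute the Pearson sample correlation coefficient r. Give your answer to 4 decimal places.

0.1099

Numerator: nΣxy − (Σx)(Σy) = 7·684 − (58)(78) = 264
Denominator: √[(nΣx²−(Σx)²)(nΣy²−(Σy)²)]
  nΣx²−(Σx)² = 7·640 − 3364 = 1116;  nΣy²−(Σy)² = 7·1608 − 6084 = 5172
  √(1116·5172) = √5771952 = 2402.4887
r = 264 / 2402.4887 = 0.1099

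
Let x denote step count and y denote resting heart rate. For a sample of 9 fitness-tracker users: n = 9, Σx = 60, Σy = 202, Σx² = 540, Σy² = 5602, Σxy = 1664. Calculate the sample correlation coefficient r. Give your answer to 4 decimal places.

Numerator: nΣxy − (Σx)(Σy) = 9·1664 − (60)(202) = 2856
Denominator: √[(nΣx²−(Σx)²)(nΣy²−(Σy)²)]
  nΣx²−(Σx)² = 9·540 − 3600 = 1260;  nΣy²−(Σy)² = 9·5602 − 40804 = 9614
  √(1260·9614) = √12113640 = 3480.4655
r = 2856 / 3480.4655 = 0.8206

0.8206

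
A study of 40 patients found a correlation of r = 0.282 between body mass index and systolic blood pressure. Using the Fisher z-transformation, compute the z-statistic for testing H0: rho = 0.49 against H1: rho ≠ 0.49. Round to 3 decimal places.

z_r = atanh(0.282) = 0.289854,  z_0 = atanh(0.49) = 0.536060
SE = 1/√(n−3) = 1/√37 = 0.164399
z = (z_r − z_0)/SE = (0.289854 − 0.536060) / 0.164399 = -0.246206 / 0.164399 = -1.498

-1.498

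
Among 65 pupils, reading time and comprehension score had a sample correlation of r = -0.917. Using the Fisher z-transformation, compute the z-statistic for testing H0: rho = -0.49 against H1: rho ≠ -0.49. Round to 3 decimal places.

-8.140

Fisher z: atanh(-0.917) = -1.569838, atanh(-0.49) = -0.536060
z = (z_r − z_0)·√(n−3) = (-1.569838 − (-0.536060))·√62 = -1.033778 · 7.874008 = -8.140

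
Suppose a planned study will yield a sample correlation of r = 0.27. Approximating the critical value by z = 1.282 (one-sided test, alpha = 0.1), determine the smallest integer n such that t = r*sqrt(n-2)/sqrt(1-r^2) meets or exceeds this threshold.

23

r√(n−2)/√(1−r²) ≥ 1.282  ⇔  n−2 ≥ (1.282)²·(1−r²)/r²
(1−r²)/r² = (1−0.0729)/0.0729 = 12.7174
n ≥ 2 + 1.643524·12.7174 = 2 + 20.9014 = 22.9014
⌈22.9014⌉ = 23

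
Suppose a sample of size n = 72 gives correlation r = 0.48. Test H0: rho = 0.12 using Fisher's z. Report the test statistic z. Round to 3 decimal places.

Fisher z: atanh(0.48) = 0.522984, atanh(0.12) = 0.120581
z = (z_r − z_0)·√(n−3) = (0.522984 − 0.120581)·√69 = 0.402403 · 8.306624 = 3.343

3.343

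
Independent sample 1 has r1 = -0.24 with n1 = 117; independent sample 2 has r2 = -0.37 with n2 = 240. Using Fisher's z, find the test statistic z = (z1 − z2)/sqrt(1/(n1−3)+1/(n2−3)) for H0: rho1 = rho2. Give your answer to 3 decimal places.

1.260

z1 = atanh(-0.24) = -0.244774,  z2 = atanh(-0.37) = -0.388423
SE = √(1/(n1−3) + 1/(n2−3)) = √(1/114 + 1/237) = √(0.0087719 + 0.0042194) = √0.0129913 = 0.113979
z = (z1 − z2)/SE = (-0.244774 − (-0.388423)) / 0.113979 = 0.143649 / 0.113979 = 1.260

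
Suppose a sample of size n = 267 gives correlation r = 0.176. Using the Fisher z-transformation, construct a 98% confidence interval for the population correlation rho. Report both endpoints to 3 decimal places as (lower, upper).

(0.035, 0.310)

z_r = atanh(0.176) = 0.177852;  SE = 1/√(n−3) = 1/√264 = 0.061546
z-limits: 0.177852 ± 2.326·0.061546 = 0.177852 ± 0.143156 = [0.034696, 0.321008]
ρ-limits: (tanh 0.034696, tanh 0.321008) = (0.035, 0.310)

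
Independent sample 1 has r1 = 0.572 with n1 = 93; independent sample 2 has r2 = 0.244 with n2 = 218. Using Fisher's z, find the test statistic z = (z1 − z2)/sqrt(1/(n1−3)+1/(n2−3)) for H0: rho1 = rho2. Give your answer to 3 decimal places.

Fisher z-transforms: z1 = atanh(0.572) = 0.650490, z2 = atanh(0.244) = 0.249023; difference d = 0.401467
Var(d) = 1/90 + 1/215 = 0.0111111 + 0.0046512 = 0.0157623
z = d/√Var(d) = 0.401467 / √0.0157623 = 0.401467 / 0.125548 = 3.198

3.198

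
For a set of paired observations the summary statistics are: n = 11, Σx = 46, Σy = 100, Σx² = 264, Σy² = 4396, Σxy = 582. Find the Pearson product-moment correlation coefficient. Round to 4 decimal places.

Numerator: nΣxy − (Σx)(Σy) = 11·582 − (46)(100) = 1802
Denominator: √[(nΣx²−(Σx)²)(nΣy²−(Σy)²)]
  nΣx²−(Σx)² = 11·264 − 2116 = 788;  nΣy²−(Σy)² = 11·4396 − 10000 = 38356
  √(788·38356) = √30224528 = 5497.6839
r = 1802 / 5497.6839 = 0.3278

0.3278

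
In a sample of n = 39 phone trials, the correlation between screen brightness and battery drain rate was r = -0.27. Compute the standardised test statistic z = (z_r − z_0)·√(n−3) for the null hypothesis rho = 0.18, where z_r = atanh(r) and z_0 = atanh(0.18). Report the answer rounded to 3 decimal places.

Fisher z: atanh(-0.27) = -0.276864, atanh(0.18) = 0.181983
z = (z_r − z_0)·√(n−3) = (-0.276864 − 0.181983)·√36 = -0.458847 · 6.000000 = -2.753

-2.753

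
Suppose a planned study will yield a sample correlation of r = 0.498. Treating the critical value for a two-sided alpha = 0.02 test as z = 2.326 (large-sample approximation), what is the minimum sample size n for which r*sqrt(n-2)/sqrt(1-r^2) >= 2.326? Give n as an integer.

Need r·√(n−2)/√(1−r²) ≥ 2.326
√(n−2) ≥ 2.326·√(1−0.248004) / 0.498 = 2.326·0.867177 / 0.498 = 4.0503
n−2 ≥ 16.4049  ⇒  n ≥ 18.4049
Smallest integer n = 19

19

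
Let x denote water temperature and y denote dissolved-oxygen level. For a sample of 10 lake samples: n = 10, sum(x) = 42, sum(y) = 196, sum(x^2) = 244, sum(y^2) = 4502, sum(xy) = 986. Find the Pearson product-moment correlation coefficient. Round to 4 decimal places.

Numerator: nΣxy − (Σx)(Σy) = 10·986 − (42)(196) = 1628
Denominator: √[(nΣx²−(Σx)²)(nΣy²−(Σy)²)]
  nΣx²−(Σx)² = 10·244 − 1764 = 676;  nΣy²−(Σy)² = 10·4502 − 38416 = 6604
  √(676·6604) = √4464304 = 2112.8900
r = 1628 / 2112.8900 = 0.7705

0.7705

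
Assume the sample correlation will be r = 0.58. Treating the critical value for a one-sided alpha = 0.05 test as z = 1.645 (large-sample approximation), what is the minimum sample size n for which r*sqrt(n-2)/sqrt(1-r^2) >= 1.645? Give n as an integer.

8

Need r·√(n−2)/√(1−r²) ≥ 1.645
√(n−2) ≥ 1.645·√(1−0.3364) / 0.58 = 1.645·0.814616 / 0.58 = 2.3104
n−2 ≥ 5.3379  ⇒  n ≥ 7.3379
Smallest integer n = 8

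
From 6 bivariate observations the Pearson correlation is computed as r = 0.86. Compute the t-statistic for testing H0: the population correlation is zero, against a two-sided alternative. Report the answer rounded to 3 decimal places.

1 − r² = 1 − 0.7396 = 0.2604;  √(1−r²) = 0.510294
√(n−2) = √4 = 2.000000
t = r·√(n−2)/√(1−r²) = 0.86 · 2.000000 / 0.510294 = 3.371

3.371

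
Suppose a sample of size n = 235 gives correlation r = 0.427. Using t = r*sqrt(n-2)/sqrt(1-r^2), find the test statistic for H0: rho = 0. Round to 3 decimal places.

t = r·√(n−2) / √(1−r²) with r = 0.427, n = 235
  = 0.427·√233 / √(1 − 0.182329)
  = 0.427·15.264338 / 0.904252
  = 6.517872 / 0.904252 = 7.208

7.208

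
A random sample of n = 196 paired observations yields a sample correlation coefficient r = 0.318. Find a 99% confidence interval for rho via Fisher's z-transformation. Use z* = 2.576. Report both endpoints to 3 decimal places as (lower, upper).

z_r = atanh(0.318) = 0.329421;  SE = 1/√(n−3) = 1/√193 = 0.071982
z-limits: 0.329421 ± 2.576·0.071982 = 0.329421 ± 0.185426 = [0.143995, 0.514847]
ρ-limits: (tanh 0.143995, tanh 0.514847) = (0.143, 0.474)

(0.143, 0.474)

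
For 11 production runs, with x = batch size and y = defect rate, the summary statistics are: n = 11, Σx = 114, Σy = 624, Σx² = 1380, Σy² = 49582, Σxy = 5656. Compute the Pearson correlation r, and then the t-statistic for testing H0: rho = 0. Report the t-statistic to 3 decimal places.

S_xy = nΣxy − ΣxΣy = 11·5656 − 114·624 = 62216 − 71136 = -8920
S_xx = nΣx² − (Σx)² = 11·1380 − 114² = 15180 − 12996 = 2184
S_yy = nΣy² − (Σy)² = 11·49582 − 624² = 545402 − 389376 = 156026
r = S_xy / √(S_xx·S_yy) = -8920 / √(2184·156026) = -8920 / √340760784 = -8920 / 18459.7070 = -0.4832
t = r·√(n−2)/√(1−r²) = -0.4832·√9 / √(1−0.233482) = -1.449600 / 0.875510 = -1.656

-1.656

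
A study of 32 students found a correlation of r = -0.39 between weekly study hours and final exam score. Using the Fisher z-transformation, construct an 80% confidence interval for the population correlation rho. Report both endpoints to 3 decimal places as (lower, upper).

z_r = atanh(-0.39) = -0.411800;  SE = 1/√(n−3) = 1/√29 = 0.185695
z-limits: -0.411800 ± 1.282·0.185695 = -0.411800 ± 0.238061 = [-0.649861, -0.173739]
ρ-limits: (tanh -0.649861, tanh -0.173739) = (-0.572, -0.172)

(-0.572, -0.172)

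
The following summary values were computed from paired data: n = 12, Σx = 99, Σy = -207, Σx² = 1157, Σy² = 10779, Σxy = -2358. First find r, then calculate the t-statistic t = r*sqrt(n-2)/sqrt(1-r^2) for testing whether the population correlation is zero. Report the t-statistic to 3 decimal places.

S_xy = nΣxy − ΣxΣy = 12·(-2358) − 99·(-207) = -28296 − (-20493) = -7803
S_xx = nΣx² − (Σx)² = 12·1157 − 99² = 13884 − 9801 = 4083
S_yy = nΣy² − (Σy)² = 12·10779 − (-207)² = 129348 − 42849 = 86499
r = S_xy / √(S_xx·S_yy) = -7803 / √(4083·86499) = -7803 / √353175417 = -7803 / 18792.9619 = -0.4152
t = r·√(n−2)/√(1−r²) = -0.4152·√10 / √(1−0.172391) = -1.312978 / 0.909730 = -1.443

-1.443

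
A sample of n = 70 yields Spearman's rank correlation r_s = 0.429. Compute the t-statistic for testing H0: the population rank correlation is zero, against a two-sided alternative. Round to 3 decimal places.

t = r_s·√(n−2) / √(1−r_s²) with r_s = 0.429, n = 70
  = 0.429·√68 / √(1 − 0.184041)
  = 0.429·8.246211 / 0.903304
  = 3.537625 / 0.903304 = 3.916

3.916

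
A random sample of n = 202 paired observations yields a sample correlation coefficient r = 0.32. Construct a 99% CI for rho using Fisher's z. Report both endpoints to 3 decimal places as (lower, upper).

(0.148, 0.473)

z_r = atanh(0.32) = 0.331647;  SE = 1/√(n−3) = 1/√199 = 0.070888
z-limits: 0.331647 ± 2.576·0.070888 = 0.331647 ± 0.182607 = [0.149040, 0.514254]
ρ-limits: (tanh 0.149040, tanh 0.514254) = (0.148, 0.473)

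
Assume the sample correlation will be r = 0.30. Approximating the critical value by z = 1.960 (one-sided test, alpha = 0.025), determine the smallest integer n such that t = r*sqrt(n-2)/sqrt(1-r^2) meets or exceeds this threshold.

r√(n−2)/√(1−r²) ≥ 1.960  ⇔  n−2 ≥ (1.960)²·(1−r²)/r²
(1−r²)/r² = (1−0.0900)/0.0900 = 10.1111
n ≥ 2 + 3.8416·10.1111 = 2 + 38.8428 = 40.8428
⌈40.8428⌉ = 41

41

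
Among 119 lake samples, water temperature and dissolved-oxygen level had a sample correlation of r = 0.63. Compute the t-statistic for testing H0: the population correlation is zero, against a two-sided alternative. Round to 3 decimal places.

t = r·√(n−2) / √(1−r²) with r = 0.63, n = 119
  = 0.63·√117 / √(1 − 0.3969)
  = 0.63·10.816654 / 0.776595
  = 6.814492 / 0.776595 = 8.775

8.775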